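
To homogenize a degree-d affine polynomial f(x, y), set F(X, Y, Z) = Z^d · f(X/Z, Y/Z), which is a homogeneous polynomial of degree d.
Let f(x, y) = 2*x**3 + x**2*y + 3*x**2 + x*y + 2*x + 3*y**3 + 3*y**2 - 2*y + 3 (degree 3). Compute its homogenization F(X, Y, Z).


F(X, Y, Z) = 2*X**3 + X**2*Y + 3*X**2*Z + X*Y*Z + 2*X*Z**2 + 3*Y**3 + 3*Y**2*Z - 2*Y*Z**2 + 3*Z**3

deg(f) = 3.
Substitute x = X/Z, y = Y/Z into f, then multiply by Z^3.
  monomial 2·x^3·y^0 ↦ 2·X^3·Y^0·Z^0.
  monomial 1·x^2·y^1 ↦ 1·X^2·Y^1·Z^0.
  monomial 3·x^2·y^0 ↦ 3·X^2·Y^0·Z^1.
  monomial 1·x^1·y^1 ↦ 1·X^1·Y^1·Z^1.
  monomial 2·x^1·y^0 ↦ 2·X^1·Y^0·Z^2.
  monomial 3·x^0·y^3 ↦ 3·X^0·Y^3·Z^0.
  monomial 3·x^0·y^2 ↦ 3·X^0·Y^2·Z^1.
  monomial -2·x^0·y^1 ↦ -2·X^0·Y^1·Z^2.
  monomial 3·x^0·y^0 ↦ 3·X^0·Y^0·Z^3.
Collecting: F(X, Y, Z) = 2*X**3 + X**2*Y + 3*X**2*Z + X*Y*Z + 2*X*Z**2 + 3*Y**3 + 3*Y**2*Z - 2*Y*Z**2 + 3*Z**3.


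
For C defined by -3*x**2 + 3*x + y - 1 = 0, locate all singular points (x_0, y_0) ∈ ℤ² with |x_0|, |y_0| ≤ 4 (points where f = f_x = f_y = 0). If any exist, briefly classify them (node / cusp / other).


No singular points in the scanned grid; C is smooth there.

Compute partial derivatives:
  f_x = 3 - 6*x.
  f_y = 1.
f_y = 1 is a nonzero constant, so f_y never vanishes: no point (x, y) can satisfy f = f_x = f_y = 0. In particular no (x, y) ∈ {−4, ..., 4}² is singular; the curve is smooth.


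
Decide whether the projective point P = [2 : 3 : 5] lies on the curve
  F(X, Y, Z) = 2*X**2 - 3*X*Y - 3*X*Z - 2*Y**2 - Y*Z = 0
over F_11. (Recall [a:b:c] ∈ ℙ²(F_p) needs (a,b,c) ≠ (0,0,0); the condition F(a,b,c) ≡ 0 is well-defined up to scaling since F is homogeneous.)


F(2,3,5) ≡ 4 (mod 11); P is NOT on the curve.

Evaluate F(2, 3, 5) term-by-term (mod 11).
  2*X**2 ↦ 2·4·1·1 = 8
  -3*X*Y ↦ -3·2·3·1 = -18
  -3*X*Z ↦ -3·2·1·5 = -30
  -2*Y**2 ↦ -2·1·9·1 = -18
  -Y*Z ↦ -1·1·3·5 = -15
Sum: F(2, 3, 5) = (8) + (-18) + (-30) + (-18) + (-15) = -73.
Reducing mod 11: -73 ≡ 4 (mod 11).
Since F(a, b, c) ≡ 4 ≠ 0 (mod 11), P does NOT lie on the curve.


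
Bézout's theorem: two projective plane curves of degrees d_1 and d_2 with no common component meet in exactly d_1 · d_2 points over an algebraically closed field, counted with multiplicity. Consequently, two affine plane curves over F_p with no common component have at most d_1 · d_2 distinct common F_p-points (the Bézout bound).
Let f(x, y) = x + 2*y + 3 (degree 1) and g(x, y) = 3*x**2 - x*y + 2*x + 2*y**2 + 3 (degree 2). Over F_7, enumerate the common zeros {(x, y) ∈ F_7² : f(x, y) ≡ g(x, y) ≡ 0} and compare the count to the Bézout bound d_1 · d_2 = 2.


Common zeros: {(3, 4), (5, 3)}; count = 2; Bézout bound = 2.

deg(f) = 1, deg(g) = 2, so Bézout bound = 2.
Scan x ∈ F_7. For each x, list the y ∈ F_7 with f(x, y) ≡ 0 and those with g(x, y) ≡ 0 (mod 7); the common zeros in that column are the intersection.
  x = 0: f ≡ 0 at y ∈ {2}; g ≡ 0 at y ∈ {3, 4}; common: ∅.
  x = 1: f ≡ 0 at y ∈ {5}; g ≡ 0 at y ∈ {2}; common: ∅.
  x = 2: f ≡ 0 at y ∈ {1}; g ≡ 0 at y ∈ ∅; common: ∅.
  x = 3: f ≡ 0 at y ∈ {4}; g ≡ 0 at y ∈ {1, 4}; common: {4}.
  x = 4: f ≡ 0 at y ∈ {0}; g ≡ 0 at y ∈ ∅; common: ∅.
  x = 5: f ≡ 0 at y ∈ {3}; g ≡ 0 at y ∈ {3}; common: {3}.
  x = 6: f ≡ 0 at y ∈ {6}; g ≡ 0 at y ∈ {1, 2}; common: ∅.
Collecting: common zeros = {(3, 4), (5, 3)}, so the count is 2.
Comparison with the Bézout bound: 2 ≤ 2 = deg(f)·deg(g), as expected for curves with no common component (the bound is attained).


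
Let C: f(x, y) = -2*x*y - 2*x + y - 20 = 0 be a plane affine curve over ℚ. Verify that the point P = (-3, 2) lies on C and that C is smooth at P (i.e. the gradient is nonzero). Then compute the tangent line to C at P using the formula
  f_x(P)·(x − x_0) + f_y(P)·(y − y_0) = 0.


Tangent line at P: -6*x + 7*y - 32 = 0.

Step 1: f(-3, 2) = 0, so P lies on C.
Step 2: partial derivatives
  f_x(x, y) = -2*y - 2, f_y(x, y) = 1 - 2*x.
  f_x(P) = -6, f_y(P) = 7 (gradient nonzero, so P is smooth).
Step 3: tangent line at P: -6·(x − -3) + 7·(y − 2) = 0.
Expanding: -6*x + 7*y - 32 = 0.


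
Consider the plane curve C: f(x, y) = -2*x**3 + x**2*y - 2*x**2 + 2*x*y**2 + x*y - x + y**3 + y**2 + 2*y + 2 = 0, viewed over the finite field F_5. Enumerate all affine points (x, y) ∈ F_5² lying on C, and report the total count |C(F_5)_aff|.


Affine F_5-points: {(0, 4), (1, 1), (1, 2), (1, 4), (2, 1), (2, 2), (4, 1)}; count = 7.

For each of the 25 pairs (x, y) ∈ F_5², evaluate f(x, y) mod 5. Record the zeros.
  x = 0: [0↦2, 1↦1, 2↦3, 3↦4, 4↦0]  zeros at y ∈ {4}
  x = 1: [0↦2, 1↦0, 2↦0, 3↦3, 4↦0]  zeros at y ∈ {1, 2, 4}
  x = 2: [0↦1, 1↦0, 2↦0, 3↦2, 4↦2]  zeros at y ∈ {1, 2}
  x = 3: [0↦2, 1↦4, 2↦1, 3↦4, 4↦4]  zeros at y ∈ ∅
  x = 4: [0↦3, 1↦0, 2↦1, 3↦2, 4↦4]  zeros at y ∈ {1}
Collecting zeros: affine points = {(0, 4), (1, 1), (1, 2), (1, 4), (2, 1), (2, 2), (4, 1)}.
Total count |C(F_5)_aff| = 7.


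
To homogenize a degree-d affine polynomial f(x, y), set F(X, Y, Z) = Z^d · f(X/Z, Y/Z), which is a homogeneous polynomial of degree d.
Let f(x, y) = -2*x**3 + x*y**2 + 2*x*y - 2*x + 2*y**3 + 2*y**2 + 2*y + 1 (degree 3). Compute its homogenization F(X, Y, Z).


F(X, Y, Z) = -2*X**3 + X*Y**2 + 2*X*Y*Z - 2*X*Z**2 + 2*Y**3 + 2*Y**2*Z + 2*Y*Z**2 + Z**3

deg(f) = 3.
Substitute x = X/Z, y = Y/Z into f, then multiply by Z^3.
  monomial -2·x^3·y^0 ↦ -2·X^3·Y^0·Z^0.
  monomial 1·x^1·y^2 ↦ 1·X^1·Y^2·Z^0.
  monomial 2·x^1·y^1 ↦ 2·X^1·Y^1·Z^1.
  monomial -2·x^1·y^0 ↦ -2·X^1·Y^0·Z^2.
  monomial 2·x^0·y^3 ↦ 2·X^0·Y^3·Z^0.
  monomial 2·x^0·y^2 ↦ 2·X^0·Y^2·Z^1.
  monomial 2·x^0·y^1 ↦ 2·X^0·Y^1·Z^2.
  monomial 1·x^0·y^0 ↦ 1·X^0·Y^0·Z^3.
Collecting: F(X, Y, Z) = -2*X**3 + X*Y**2 + 2*X*Y*Z - 2*X*Z**2 + 2*Y**3 + 2*Y**2*Z + 2*Y*Z**2 + Z**3.


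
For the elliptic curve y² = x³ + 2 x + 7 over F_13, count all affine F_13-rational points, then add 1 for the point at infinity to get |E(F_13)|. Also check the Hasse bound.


Affine points = {(1, 6), (1, 7), (3, 1), (3, 12), (4, 1), (4, 12), (5, 5), (5, 8), (6, 1), (6, 12), (7, 0), (9, 0), (10, 0), (12, 2), (12, 11)}; affine count = 15; |E(F_13)| = 16.

Discriminant check: Δ ∝ 4a³ + 27b² = 4·2³ + 27·7² = 4·8 + 27·49 ≡ 3 (mod 13). Nonzero ⇒ E is nonsingular.
For each x ∈ F_13, compute rhs = x³ + 2·x + 7 mod 13, then count y ∈ F_13 with y² ≡ rhs.
  x = 0: rhs = 7, matching y values: none (0 points).
  x = 1: rhs = 10, matching y values: 6, 7 (2 points).
  x = 2: rhs = 6, matching y values: none (0 points).
  x = 3: rhs = 1, matching y values: 1, 12 (2 points).
  x = 4: rhs = 1, matching y values: 1, 12 (2 points).
  x = 5: rhs = 12, matching y values: 5, 8 (2 points).
  x = 6: rhs = 1, matching y values: 1, 12 (2 points).
  x = 7: rhs = 0, matching y values: 0 (1 points).
  x = 8: rhs = 2, matching y values: none (0 points).
  x = 9: rhs = 0, matching y values: 0 (1 points).
  x = 10: rhs = 0, matching y values: 0 (1 points).
  x = 11: rhs = 8, matching y values: none (0 points).
  x = 12: rhs = 4, matching y values: 2, 11 (2 points).
Total affine count: 15.
Full point count |E(F_13)| = 15 + 1 = 16.
Hasse bound: |16 − (13+1)| = |2| = 2 ≤ 2√13 ≈ 7.2111 ✓.


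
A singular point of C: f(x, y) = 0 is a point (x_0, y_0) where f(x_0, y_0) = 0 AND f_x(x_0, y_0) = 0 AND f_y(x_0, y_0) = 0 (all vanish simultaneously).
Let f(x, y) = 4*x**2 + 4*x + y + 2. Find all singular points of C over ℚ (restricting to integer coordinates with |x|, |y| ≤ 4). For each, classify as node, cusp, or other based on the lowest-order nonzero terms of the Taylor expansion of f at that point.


No singular points in the scanned grid; C is smooth there.

Compute partial derivatives:
  f_x = 8*x + 4.
  f_y = 1.
f_y = 1 is a nonzero constant, so f_y never vanishes: no point (x, y) can satisfy f = f_x = f_y = 0. In particular no (x, y) ∈ {−4, ..., 4}² is singular; the curve is smooth.


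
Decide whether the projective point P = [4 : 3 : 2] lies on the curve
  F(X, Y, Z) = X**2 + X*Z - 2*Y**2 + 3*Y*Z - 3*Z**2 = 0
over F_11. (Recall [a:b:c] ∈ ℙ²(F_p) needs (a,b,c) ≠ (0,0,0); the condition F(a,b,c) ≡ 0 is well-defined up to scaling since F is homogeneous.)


F(4,3,2) ≡ 1 (mod 11); P is NOT on the curve.

Evaluate F(4, 3, 2) term-by-term (mod 11).
  X**2 ↦ 1·16·1·1 = 16
  X*Z ↦ 1·4·1·2 = 8
  -2*Y**2 ↦ -2·1·9·1 = -18
  3*Y*Z ↦ 3·1·3·2 = 18
  -3*Z**2 ↦ -3·1·1·4 = -12
Sum: F(4, 3, 2) = (16) + (8) + (-18) + (18) + (-12) = 12.
Reducing mod 11: 12 ≡ 1 (mod 11).
Since F(a, b, c) ≡ 1 ≠ 0 (mod 11), P does NOT lie on the curve.


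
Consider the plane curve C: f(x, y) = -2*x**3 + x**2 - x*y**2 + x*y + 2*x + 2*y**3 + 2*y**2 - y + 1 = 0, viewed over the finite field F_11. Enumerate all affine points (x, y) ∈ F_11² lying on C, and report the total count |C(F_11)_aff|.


Affine F_11-points: {(1, 2), (1, 7), (2, 2), (3, 2), (4, 6), (4, 7), (4, 10), (7, 4), (9, 5), (9, 10), (10, 3)}; count = 11.

For each of the 121 pairs (x, y) ∈ F_11², evaluate f(x, y) mod 11. Record the zeros.
  x = 0: [0↦1, 1↦4, 2↦1, 3↦4, 4↦3, 5↦10, 6↦4, 7↦8, 8↦1, 9↦6, 10↦2]  zeros at y ∈ ∅
  x = 1: [0↦2, 1↦5, 2↦0, 3↦10, 4↦3, 5↦2, 6↦8, 7↦0, 8↦1, 9↦1, 10↦1]  zeros at y ∈ {2, 7}
  x = 2: [0↦4, 1↦7, 2↦0, 3↦6, 4↦4, 5↦6, 6↦2, 7↦4, 8↦2, 9↦8, 10↦1]  zeros at y ∈ {2}
  x = 3: [0↦6, 1↦9, 2↦0, 3↦2, 4↦5, 5↦10, 6↦7, 7↦8, 8↦3, 9↦4, 10↦1]  zeros at y ∈ {2}
  x = 4: [0↦7, 1↦10, 2↦10, 3↦8, 4↦5, 5↦2, 6↦0, 7↦0, 8↦3, 9↦10, 10↦0]  zeros at y ∈ {6, 7, 10}
  x = 5: [0↦6, 1↦9, 2↦7, 3↦1, 4↦3, 5↦3, 6↦2, 7↦1, 8↦1, 9↦3, 10↦8]  zeros at y ∈ ∅
  x = 6: [0↦2, 1↦5, 2↦1, 3↦2, 4↦9, 5↦1, 6↦1, 7↦10, 8↦7, 9↦4, 10↦2]  zeros at y ∈ ∅
  x = 7: [0↦5, 1↦8, 2↦2, 3↦10, 4↦0, 5↦6, 6↦7, 7↦4, 8↦9, 9↦1, 10↦3]  zeros at y ∈ {4}
  x = 8: [0↦3, 1↦6, 2↦9, 3↦2, 4↦8, 5↦6, 6↦8, 7↦4, 8↦6, 9↦4, 10↦10]  zeros at y ∈ ∅
  x = 9: [0↦6, 1↦9, 2↦10, 3↦10, 4↦10, 5↦0, 6↦3, 7↦9, 8↦8, 9↦1, 10↦0]  zeros at y ∈ {5, 10}
  x = 10: [0↦2, 1↦5, 2↦4, 3↦0, 4↦5, 5↦9, 6↦2, 7↦7, 8↦3, 9↦2, 10↦5]  zeros at y ∈ {3}
Collecting zeros: affine points = {(1, 2), (1, 7), (2, 2), (3, 2), (4, 6), (4, 7), (4, 10), (7, 4), (9, 5), (9, 10), (10, 3)}.
Total count |C(F_11)_aff| = 11.


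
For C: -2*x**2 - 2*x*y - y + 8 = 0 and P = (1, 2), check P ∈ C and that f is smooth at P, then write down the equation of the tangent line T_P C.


Tangent line at P: -8*x - 3*y + 14 = 0.

Step 1: f(1, 2) = 0, so P lies on C.
Step 2: partial derivatives
  f_x(x, y) = -4*x - 2*y, f_y(x, y) = -2*x - 1.
  f_x(P) = -8, f_y(P) = -3 (gradient nonzero, so P is smooth).
Step 3: tangent line at P: -8·(x − 1) + -3·(y − 2) = 0.
Expanding: -8*x - 3*y + 14 = 0.


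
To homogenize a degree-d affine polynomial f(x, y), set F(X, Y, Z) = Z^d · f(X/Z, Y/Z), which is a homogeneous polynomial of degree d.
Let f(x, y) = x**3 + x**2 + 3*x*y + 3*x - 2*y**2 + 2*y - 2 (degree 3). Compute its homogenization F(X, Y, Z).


F(X, Y, Z) = X**3 + X**2*Z + 3*X*Y*Z + 3*X*Z**2 - 2*Y**2*Z + 2*Y*Z**2 - 2*Z**3

deg(f) = 3.
Substitute x = X/Z, y = Y/Z into f, then multiply by Z^3.
  monomial 1·x^3·y^0 ↦ 1·X^3·Y^0·Z^0.
  monomial 1·x^2·y^0 ↦ 1·X^2·Y^0·Z^1.
  monomial 3·x^1·y^1 ↦ 3·X^1·Y^1·Z^1.
  monomial 3·x^1·y^0 ↦ 3·X^1·Y^0·Z^2.
  monomial -2·x^0·y^2 ↦ -2·X^0·Y^2·Z^1.
  monomial 2·x^0·y^1 ↦ 2·X^0·Y^1·Z^2.
  monomial -2·x^0·y^0 ↦ -2·X^0·Y^0·Z^3.
Collecting: F(X, Y, Z) = X**3 + X**2*Z + 3*X*Y*Z + 3*X*Z**2 - 2*Y**2*Z + 2*Y*Z**2 - 2*Z**3.


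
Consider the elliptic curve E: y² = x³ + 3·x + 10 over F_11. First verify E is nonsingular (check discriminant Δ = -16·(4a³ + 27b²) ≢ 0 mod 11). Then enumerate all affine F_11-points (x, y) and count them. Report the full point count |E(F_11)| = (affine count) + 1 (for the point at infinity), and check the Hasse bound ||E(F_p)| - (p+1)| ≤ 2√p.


Affine points = {(1, 5), (1, 6), (4, 3), (4, 8), (7, 0)}; affine count = 5; |E(F_11)| = 6.

Discriminant check: Δ ∝ 4a³ + 27b² = 4·3³ + 27·10² = 4·27 + 27·100 ≡ 3 (mod 11). Nonzero ⇒ E is nonsingular.
For each x ∈ F_11, compute rhs = x³ + 3·x + 10 mod 11, then count y ∈ F_11 with y² ≡ rhs.
  x = 0: rhs = 10, matching y values: none (0 points).
  x = 1: rhs = 3, matching y values: 5, 6 (2 points).
  x = 2: rhs = 2, matching y values: none (0 points).
  x = 3: rhs = 2, matching y values: none (0 points).
  x = 4: rhs = 9, matching y values: 3, 8 (2 points).
  x = 5: rhs = 7, matching y values: none (0 points).
  x = 6: rhs = 2, matching y values: none (0 points).
  x = 7: rhs = 0, matching y values: 0 (1 points).
  x = 8: rhs = 7, matching y values: none (0 points).
  x = 9: rhs = 7, matching y values: none (0 points).
  x = 10: rhs = 6, matching y values: none (0 points).
Total affine count: 5.
Full point count |E(F_11)| = 5 + 1 = 6.
Hasse bound: |6 − (11+1)| = |-6| = 6 ≤ 2√11 ≈ 6.6332 ✓.


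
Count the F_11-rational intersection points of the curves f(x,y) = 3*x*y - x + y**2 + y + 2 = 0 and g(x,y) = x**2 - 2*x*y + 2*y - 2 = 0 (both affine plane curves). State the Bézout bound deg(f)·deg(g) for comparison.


Common zeros: {(6, 10)}; count = 1; Bézout bound = 4.

deg(f) = 2, deg(g) = 2, so Bézout bound = 4.
Scan x ∈ F_11. For each x, list the y ∈ F_11 with f(x, y) ≡ 0 and those with g(x, y) ≡ 0 (mod 11); the common zeros in that column are the intersection.
  x = 0: f ≡ 0 at y ∈ {4, 6}; g ≡ 0 at y ∈ {1}; common: ∅.
  x = 1: f ≡ 0 at y ∈ {3, 4}; g ≡ 0 at y ∈ ∅; common: ∅.
  x = 2: f ≡ 0 at y ∈ {0, 4}; g ≡ 0 at y ∈ {1}; common: ∅.
  x = 3: f ≡ 0 at y ∈ {4, 8}; g ≡ 0 at y ∈ {10}; common: ∅.
  x = 4: f ≡ 0 at y ∈ {4, 5}; g ≡ 0 at y ∈ {6}; common: ∅.
  x = 5: f ≡ 0 at y ∈ {2, 4}; g ≡ 0 at y ∈ {7}; common: ∅.
  x = 6: f ≡ 0 at y ∈ {4, 10}; g ≡ 0 at y ∈ {10}; common: {10}.
  x = 7: f ≡ 0 at y ∈ {4, 7}; g ≡ 0 at y ∈ {3}; common: ∅.
  x = 8: f ≡ 0 at y ∈ {4}; g ≡ 0 at y ∈ {6}; common: ∅.
  x = 9: f ≡ 0 at y ∈ {1, 4}; g ≡ 0 at y ∈ {7}; common: ∅.
  x = 10: f ≡ 0 at y ∈ {4, 9}; g ≡ 0 at y ∈ {3}; common: ∅.
Collecting: common zeros = {(6, 10)}, so the count is 1.
Comparison with the Bézout bound: 1 ≤ 4 = deg(f)·deg(g), as expected for curves with no common component (the affine F_11-count falls short of the bound because intersections may lie at infinity, over extension fields, or carry multiplicity).


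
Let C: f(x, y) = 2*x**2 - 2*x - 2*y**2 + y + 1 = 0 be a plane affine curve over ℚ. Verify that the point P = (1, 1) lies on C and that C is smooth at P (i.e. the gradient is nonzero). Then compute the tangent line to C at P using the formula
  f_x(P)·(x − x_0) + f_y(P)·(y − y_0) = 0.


Tangent line at P: 2*x - 3*y + 1 = 0.

Step 1: f(1, 1) = 0, so P lies on C.
Step 2: partial derivatives
  f_x(x, y) = 4*x - 2, f_y(x, y) = 1 - 4*y.
  f_x(P) = 2, f_y(P) = -3 (gradient nonzero, so P is smooth).
Step 3: tangent line at P: 2·(x − 1) + -3·(y − 1) = 0.
Expanding: 2*x - 3*y + 1 = 0.


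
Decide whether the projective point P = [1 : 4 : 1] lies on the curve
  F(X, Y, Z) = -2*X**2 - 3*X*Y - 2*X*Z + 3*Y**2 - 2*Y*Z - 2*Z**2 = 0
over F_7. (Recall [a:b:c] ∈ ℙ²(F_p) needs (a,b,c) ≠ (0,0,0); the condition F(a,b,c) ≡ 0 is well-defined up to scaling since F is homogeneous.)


F(1,4,1) ≡ 1 (mod 7); P is NOT on the curve.

Evaluate F(1, 4, 1) term-by-term (mod 7).
  -2*X**2 ↦ -2·1·1·1 = -2
  -3*X*Y ↦ -3·1·4·1 = -12
  -2*X*Z ↦ -2·1·1·1 = -2
  3*Y**2 ↦ 3·1·16·1 = 48
  -2*Y*Z ↦ -2·1·4·1 = -8
  -2*Z**2 ↦ -2·1·1·1 = -2
Sum: F(1, 4, 1) = (-2) + (-12) + (-2) + (48) + (-8) + (-2) = 22.
Reducing mod 7: 22 ≡ 1 (mod 7).
Since F(a, b, c) ≡ 1 ≠ 0 (mod 7), P does NOT lie on the curve.


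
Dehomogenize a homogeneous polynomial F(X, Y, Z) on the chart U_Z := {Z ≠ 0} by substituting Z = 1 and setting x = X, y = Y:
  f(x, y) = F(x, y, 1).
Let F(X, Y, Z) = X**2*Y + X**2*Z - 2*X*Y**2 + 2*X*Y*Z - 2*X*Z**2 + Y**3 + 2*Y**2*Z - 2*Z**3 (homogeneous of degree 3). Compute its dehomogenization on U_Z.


f(x, y) = x**2*y + x**2 - 2*x*y**2 + 2*x*y - 2*x + y**3 + 2*y**2 - 2

On U_Z we set Z = 1. Each monomial c·X^i·Y^j·Z^k in F becomes c·x^i·y^j·1^k = c·x^i·y^j.
Substituting Z = 1: F(X, Y, 1) = x**2*y + x**2 - 2*x*y**2 + 2*x*y - 2*x + y**3 + 2*y**2 - 2.
Note: deg(f) ≤ deg(F) = 3; strict inequality happens when F is divisible by Z (lost terms).


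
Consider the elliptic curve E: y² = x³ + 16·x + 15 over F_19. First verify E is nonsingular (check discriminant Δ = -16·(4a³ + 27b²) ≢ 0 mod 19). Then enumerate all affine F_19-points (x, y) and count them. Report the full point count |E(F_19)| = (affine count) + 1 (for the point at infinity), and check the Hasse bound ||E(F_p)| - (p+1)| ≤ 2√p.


Affine points = {(2, 6), (2, 13), (5, 7), (5, 12), (6, 2), (6, 17), (8, 3), (8, 16), (10, 4), (10, 15), (12, 4), (12, 15), (13, 8), (13, 11), (14, 0), (15, 1), (15, 18), (16, 4), (16, 15), (18, 6), (18, 13)}; affine count = 21; |E(F_19)| = 22.

Discriminant check: Δ ∝ 4a³ + 27b² = 4·16³ + 27·15² = 4·4096 + 27·225 ≡ 1 (mod 19). Nonzero ⇒ E is nonsingular.
For each x ∈ F_19, compute rhs = x³ + 16·x + 15 mod 19, then count y ∈ F_19 with y² ≡ rhs.
  x = 0: rhs = 15, matching y values: none (0 points).
  x = 1: rhs = 13, matching y values: none (0 points).
  x = 2: rhs = 17, matching y values: 6, 13 (2 points).
  x = 3: rhs = 14, matching y values: none (0 points).
  x = 4: rhs = 10, matching y values: none (0 points).
  x = 5: rhs = 11, matching y values: 7, 12 (2 points).
  x = 6: rhs = 4, matching y values: 2, 17 (2 points).
  x = 7: rhs = 14, matching y values: none (0 points).
  x = 8: rhs = 9, matching y values: 3, 16 (2 points).
  x = 9: rhs = 14, matching y values: none (0 points).
  x = 10: rhs = 16, matching y values: 4, 15 (2 points).
  x = 11: rhs = 2, matching y values: none (0 points).
  x = 12: rhs = 16, matching y values: 4, 15 (2 points).
  x = 13: rhs = 7, matching y values: 8, 11 (2 points).
  x = 14: rhs = 0, matching y values: 0 (1 points).
  x = 15: rhs = 1, matching y values: 1, 18 (2 points).
  x = 16: rhs = 16, matching y values: 4, 15 (2 points).
  x = 17: rhs = 13, matching y values: none (0 points).
  x = 18: rhs = 17, matching y values: 6, 13 (2 points).
Total affine count: 21.
Full point count |E(F_19)| = 21 + 1 = 22.
Hasse bound: |22 − (19+1)| = |2| = 2 ≤ 2√19 ≈ 8.7178 ✓.


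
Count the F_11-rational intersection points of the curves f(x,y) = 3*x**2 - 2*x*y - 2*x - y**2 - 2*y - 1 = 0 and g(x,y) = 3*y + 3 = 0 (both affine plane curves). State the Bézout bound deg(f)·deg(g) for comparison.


Common zeros: {(0, 10)}; count = 1; Bézout bound = 2.

deg(f) = 2, deg(g) = 1, so Bézout bound = 2.
Scan x ∈ F_11. For each x, list the y ∈ F_11 with f(x, y) ≡ 0 and those with g(x, y) ≡ 0 (mod 11); the common zeros in that column are the intersection.
  x = 0: f ≡ 0 at y ∈ {10}; g ≡ 0 at y ∈ {10}; common: {10}.
  x = 1: f ≡ 0 at y ∈ {0, 7}; g ≡ 0 at y ∈ {10}; common: ∅.
  x = 2: f ≡ 0 at y ∈ {1, 4}; g ≡ 0 at y ∈ {10}; common: ∅.
  x = 3: f ≡ 0 at y ∈ {1, 2}; g ≡ 0 at y ∈ {10}; common: ∅.
  x = 4: f ≡ 0 at y ∈ {3, 9}; g ≡ 0 at y ∈ {10}; common: ∅.
  x = 5: f ≡ 0 at y ∈ {4, 6}; g ≡ 0 at y ∈ {10}; common: ∅.
  x = 6: f ≡ 0 at y ∈ {3, 5}; g ≡ 0 at y ∈ {10}; common: ∅.
  x = 7: f ≡ 0 at y ∈ {0, 6}; g ≡ 0 at y ∈ {10}; common: ∅.
  x = 8: f ≡ 0 at y ∈ {7, 8}; g ≡ 0 at y ∈ {10}; common: ∅.
  x = 9: f ≡ 0 at y ∈ {5, 8}; g ≡ 0 at y ∈ {10}; common: ∅.
  x = 10: f ≡ 0 at y ∈ {2, 9}; g ≡ 0 at y ∈ {10}; common: ∅.
Collecting: common zeros = {(0, 10)}, so the count is 1.
Comparison with the Bézout bound: 1 ≤ 2 = deg(f)·deg(g), as expected for curves with no common component (the affine F_11-count falls short of the bound because intersections may lie at infinity, over extension fields, or carry multiplicity).


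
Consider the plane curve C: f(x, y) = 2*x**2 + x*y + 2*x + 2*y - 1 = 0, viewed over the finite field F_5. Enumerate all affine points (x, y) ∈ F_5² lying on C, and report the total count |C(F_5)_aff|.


Affine F_5-points: {(0, 3), (1, 4), (2, 1), (4, 1)}; count = 4.

For each of the 25 pairs (x, y) ∈ F_5², evaluate f(x, y) mod 5. Record the zeros.
  x = 0: [0↦4, 1↦1, 2↦3, 3↦0, 4↦2]  zeros at y ∈ {3}
  x = 1: [0↦3, 1↦1, 2↦4, 3↦2, 4↦0]  zeros at y ∈ {4}
  x = 2: [0↦1, 1↦0, 2↦4, 3↦3, 4↦2]  zeros at y ∈ {1}
  x = 3: [0↦3, 1↦3, 2↦3, 3↦3, 4↦3]  zeros at y ∈ ∅
  x = 4: [0↦4, 1↦0, 2↦1, 3↦2, 4↦3]  zeros at y ∈ {1}
Collecting zeros: affine points = {(0, 3), (1, 4), (2, 1), (4, 1)}.
Total count |C(F_5)_aff| = 4.


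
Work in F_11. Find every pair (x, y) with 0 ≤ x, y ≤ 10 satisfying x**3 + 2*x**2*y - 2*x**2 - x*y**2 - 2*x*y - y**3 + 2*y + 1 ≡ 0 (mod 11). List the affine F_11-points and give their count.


Affine F_11-points: {(0, 4), (0, 8), (0, 10), (1, 0), (1, 1), (1, 9), (2, 9), (3, 9), (4, 0), (5, 2), (7, 10), (8, 0), (8, 4), (8, 10), (9, 1)}; count = 15.

For each of the 121 pairs (x, y) ∈ F_11², evaluate f(x, y) mod 11. Record the zeros.
  x = 0: [0↦1, 1↦2, 2↦8, 3↦2, 4↦0, 5↦7, 6↦6, 7↦2, 8↦0, 9↦5, 10↦0]  zeros at y ∈ {4, 8, 10}
  x = 1: [0↦0, 1↦0, 2↦3, 3↦3, 4↦5, 5↦3, 6↦2, 7↦7, 8↦1, 9↦0, 10↦9]  zeros at y ∈ {0, 1, 9}
  x = 2: [0↦1, 1↦4, 2↦8, 3↦7, 4↦6, 5↦10, 6↦2, 7↦9, 8↦3, 9↦0, 10↦5]  zeros at y ∈ {9}
  x = 3: [0↦10, 1↦9, 2↦7, 3↦9, 4↦9, 5↦1, 6↦1, 7↦3, 8↦1, 9↦0, 10↦5]  zeros at y ∈ {9}
  x = 4: [0↦0, 1↦10, 2↦6, 3↦4, 4↦9, 5↦4, 6↦5, 7↦6, 8↦1, 9↦6, 10↦4]  zeros at y ∈ {0}
  x = 5: [0↦10, 1↦2, 2↦0, 3↦9, 4↦1, 5↦3, 6↦9, 7↦2, 8↦9, 9↦2, 10↦8]  zeros at y ∈ {2}
  x = 6: [0↦2, 1↦2, 2↦6, 3↦8, 4↦2, 5↦4, 6↦8, 7↦8, 8↦9, 9↦5, 10↦1]  zeros at y ∈ ∅
  x = 7: [0↦4, 1↦5, 2↦8, 3↦7, 4↦7, 5↦2, 6↦8, 7↦8, 8↦7, 9↦10, 10↦0]  zeros at y ∈ {10}
  x = 8: [0↦0, 1↦6, 2↦1, 3↦1, 4↦0, 5↦3, 6↦4, 7↦8, 8↦9, 9↦1, 10↦0]  zeros at y ∈ {0, 4, 10}
  x = 9: [0↦7, 1↦0, 2↦2, 3↦7, 4↦9, 5↦2, 6↦2, 7↦3, 8↦10, 9↦6, 10↦7]  zeros at y ∈ {1}
  x = 10: [0↦9, 1↦4, 2↦6, 3↦9, 4↦7, 5↦5, 6↦8, 7↦10, 8↦5, 9↦9, 10↦5]  zeros at y ∈ ∅
Collecting zeros: affine points = {(0, 4), (0, 8), (0, 10), (1, 0), (1, 1), (1, 9), (2, 9), (3, 9), (4, 0), (5, 2), (7, 10), (8, 0), (8, 4), (8, 10), (9, 1)}.
Total count |C(F_11)_aff| = 15.


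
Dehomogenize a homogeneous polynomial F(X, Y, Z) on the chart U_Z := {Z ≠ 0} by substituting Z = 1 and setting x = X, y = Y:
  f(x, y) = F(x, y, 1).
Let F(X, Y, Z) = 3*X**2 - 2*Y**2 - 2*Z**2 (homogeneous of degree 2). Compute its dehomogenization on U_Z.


f(x, y) = 3*x**2 - 2*y**2 - 2

On U_Z we set Z = 1. Each monomial c·X^i·Y^j·Z^k in F becomes c·x^i·y^j·1^k = c·x^i·y^j.
Substituting Z = 1: F(X, Y, 1) = 3*x**2 - 2*y**2 - 2.
Note: deg(f) ≤ deg(F) = 2; strict inequality happens when F is divisible by Z (lost terms).


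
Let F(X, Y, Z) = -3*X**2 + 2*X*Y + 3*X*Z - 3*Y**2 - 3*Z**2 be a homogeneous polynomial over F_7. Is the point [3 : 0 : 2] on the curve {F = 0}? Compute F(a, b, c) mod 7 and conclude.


F(3,0,2) ≡ 0 (mod 7); P is on the curve.

Evaluate F(3, 0, 2) term-by-term (mod 7).
  -3*X**2 ↦ -3·9·1·1 = -27
  2*X*Y ↦ 2·3·0·1 = 0
  3*X*Z ↦ 3·3·1·2 = 18
  -3*Y**2 ↦ -3·1·0·1 = 0
  -3*Z**2 ↦ -3·1·1·4 = -12
Sum: F(3, 0, 2) = (-27) + (0) + (18) + (0) + (-12) = -21.
Reducing mod 7: -21 ≡ 0 (mod 7).
Since F(a, b, c) ≡ 0 (mod 7), P lies on the curve.


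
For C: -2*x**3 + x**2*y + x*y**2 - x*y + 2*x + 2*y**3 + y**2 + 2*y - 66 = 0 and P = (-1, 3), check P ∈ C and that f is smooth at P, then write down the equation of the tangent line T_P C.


Tangent line at P: -4*x + 58*y - 178 = 0.

Step 1: f(-1, 3) = 0, so P lies on C.
Step 2: partial derivatives
  f_x(x, y) = -6*x**2 + 2*x*y + y**2 - y + 2, f_y(x, y) = x**2 + 2*x*y - x + 6*y**2 + 2*y + 2.
  f_x(P) = -4, f_y(P) = 58 (gradient nonzero, so P is smooth).
Step 3: tangent line at P: -4·(x − -1) + 58·(y − 3) = 0.
Expanding: -4*x + 58*y - 178 = 0.


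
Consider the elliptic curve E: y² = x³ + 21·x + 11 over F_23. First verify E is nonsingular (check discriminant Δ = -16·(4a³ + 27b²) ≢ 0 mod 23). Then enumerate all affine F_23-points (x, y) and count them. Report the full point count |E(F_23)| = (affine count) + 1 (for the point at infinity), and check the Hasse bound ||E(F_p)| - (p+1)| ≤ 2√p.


Affine points = {(3, 3), (3, 20), (6, 10), (6, 13), (7, 8), (7, 15), (8, 1), (8, 22), (9, 3), (9, 20), (10, 5), (10, 18), (11, 3), (11, 20), (12, 6), (12, 17), (14, 6), (14, 17), (16, 2), (16, 21), (19, 1), (19, 22), (20, 6), (20, 17), (22, 9), (22, 14)}; affine count = 26; |E(F_23)| = 27.

Discriminant check: Δ ∝ 4a³ + 27b² = 4·21³ + 27·11² = 4·9261 + 27·121 ≡ 15 (mod 23). Nonzero ⇒ E is nonsingular.
For each x ∈ F_23, compute rhs = x³ + 21·x + 11 mod 23, then count y ∈ F_23 with y² ≡ rhs.
  x = 0: rhs = 11, matching y values: none (0 points).
  x = 1: rhs = 10, matching y values: none (0 points).
  x = 2: rhs = 15, matching y values: none (0 points).
  x = 3: rhs = 9, matching y values: 3, 20 (2 points).
  x = 4: rhs = 21, matching y values: none (0 points).
  x = 5: rhs = 11, matching y values: none (0 points).
  x = 6: rhs = 8, matching y values: 10, 13 (2 points).
  x = 7: rhs = 18, matching y values: 8, 15 (2 points).
  x = 8: rhs = 1, matching y values: 1, 22 (2 points).
  x = 9: rhs = 9, matching y values: 3, 20 (2 points).
  x = 10: rhs = 2, matching y values: 5, 18 (2 points).
  x = 11: rhs = 9, matching y values: 3, 20 (2 points).
  x = 12: rhs = 13, matching y values: 6, 17 (2 points).
  x = 13: rhs = 20, matching y values: none (0 points).
  x = 14: rhs = 13, matching y values: 6, 17 (2 points).
  x = 15: rhs = 21, matching y values: none (0 points).
  x = 16: rhs = 4, matching y values: 2, 21 (2 points).
  x = 17: rhs = 14, matching y values: none (0 points).
  x = 18: rhs = 11, matching y values: none (0 points).
  x = 19: rhs = 1, matching y values: 1, 22 (2 points).
  x = 20: rhs = 13, matching y values: 6, 17 (2 points).
  x = 21: rhs = 7, matching y values: none (0 points).
  x = 22: rhs = 12, matching y values: 9, 14 (2 points).
Total affine count: 26.
Full point count |E(F_23)| = 26 + 1 = 27.
Hasse bound: |27 − (23+1)| = |3| = 3 ≤ 2√23 ≈ 9.5917 ✓.


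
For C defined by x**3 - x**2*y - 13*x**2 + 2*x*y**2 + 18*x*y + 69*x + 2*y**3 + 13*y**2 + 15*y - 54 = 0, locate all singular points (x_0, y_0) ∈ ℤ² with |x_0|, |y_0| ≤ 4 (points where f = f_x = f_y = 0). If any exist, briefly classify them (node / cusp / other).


Singular points: {(3, -3)}; classification: node.

Compute partial derivatives:
  f_x = 3*x**2 - 2*x*y - 26*x + 2*y**2 + 18*y + 69.
  f_y = -x**2 + 4*x*y + 18*x + 6*y**2 + 26*y + 15.
Scan x_0 ∈ {−4, ..., 4}. For each x_0, f_y(x_0, y) is a polynomial in y; find its integer roots y ∈ {−4, ..., 4}, then test f_x and f at those candidates.
  x = -4: f_y(-4, y) = 6*y**2 + 10*y - 73; no integer root y with |y| ≤ 4.
  x = -3: f_y(-3, y) = 6*y**2 + 14*y - 48; no integer root y with |y| ≤ 4.
  x = -2: f_y(-2, y) = 6*y**2 + 18*y - 25; no integer root y with |y| ≤ 4.
  x = -1: f_y(-1, y) = 6*y**2 + 22*y - 4; no integer root y with |y| ≤ 4.
  x = 0: f_y(0, y) = 6*y**2 + 26*y + 15; no integer root y with |y| ≤ 4.
  x = 1: f_y(1, y) = 6*y**2 + 30*y + 32; no integer root y with |y| ≤ 4.
  x = 2: f_y(2, y) = 6*y**2 + 34*y + 47; no integer root y with |y| ≤ 4.
  x = 3: f_y(3, y) = 6*y**2 + 38*y + 60; vanishes at y ∈ {-3}. (3, -3): f_x = 0, f = 0 — SINGULAR.
  x = 4: f_y(4, y) = 6*y**2 + 42*y + 71; no integer root y with |y| ≤ 4.
Only singular point on the grid: (3, -3).
Classify: substitute x = 3 + u, y = -3 + v and expand: f = u**3 - u**2*v - u**2 + 2*u*v**2 + 2*v**3 + v**2.
No constant or linear terms (consistent with a singular point). Quadratic part: -u**2 + v**2. Cubic part: u**3 - u**2*v + 2*u*v**2 + 2*v**3.
The quadratic part v**2 - u**2 = (v − u)(v + u) splits into two distinct linear factors, so there are two distinct tangent lines y − -3 = ±(x − 3) — this is a node (ordinary double point).
Classification: node.


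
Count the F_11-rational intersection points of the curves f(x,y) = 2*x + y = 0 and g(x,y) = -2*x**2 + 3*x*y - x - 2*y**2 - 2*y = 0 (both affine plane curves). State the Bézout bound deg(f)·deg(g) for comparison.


Common zeros: {(0, 0), (5, 1)}; count = 2; Bézout bound = 2.

deg(f) = 1, deg(g) = 2, so Bézout bound = 2.
Scan x ∈ F_11. For each x, list the y ∈ F_11 with f(x, y) ≡ 0 and those with g(x, y) ≡ 0 (mod 11); the common zeros in that column are the intersection.
  x = 0: f ≡ 0 at y ∈ {0}; g ≡ 0 at y ∈ {0, 10}; common: {0}.
  x = 1: f ≡ 0 at y ∈ {9}; g ≡ 0 at y ∈ ∅; common: ∅.
  x = 2: f ≡ 0 at y ∈ {7}; g ≡ 0 at y ∈ ∅; common: ∅.
  x = 3: f ≡ 0 at y ∈ {5}; g ≡ 0 at y ∈ ∅; common: ∅.
  x = 4: f ≡ 0 at y ∈ {3}; g ≡ 0 at y ∈ ∅; common: ∅.
  x = 5: f ≡ 0 at y ∈ {1}; g ≡ 0 at y ∈ {0, 1}; common: {1}.
  x = 6: f ≡ 0 at y ∈ {10}; g ≡ 0 at y ∈ ∅; common: ∅.
  x = 7: f ≡ 0 at y ∈ {8}; g ≡ 0 at y ∈ {1, 3}; common: ∅.
  x = 8: f ≡ 0 at y ∈ {6}; g ≡ 0 at y ∈ {3, 8}; common: ∅.
  x = 9: f ≡ 0 at y ∈ {4}; g ≡ 0 at y ∈ {8, 10}; common: ∅.
  x = 10: f ≡ 0 at y ∈ {2}; g ≡ 0 at y ∈ ∅; common: ∅.
Collecting: common zeros = {(0, 0), (5, 1)}, so the count is 2.
Comparison with the Bézout bound: 2 ≤ 2 = deg(f)·deg(g), as expected for curves with no common component (the bound is attained).


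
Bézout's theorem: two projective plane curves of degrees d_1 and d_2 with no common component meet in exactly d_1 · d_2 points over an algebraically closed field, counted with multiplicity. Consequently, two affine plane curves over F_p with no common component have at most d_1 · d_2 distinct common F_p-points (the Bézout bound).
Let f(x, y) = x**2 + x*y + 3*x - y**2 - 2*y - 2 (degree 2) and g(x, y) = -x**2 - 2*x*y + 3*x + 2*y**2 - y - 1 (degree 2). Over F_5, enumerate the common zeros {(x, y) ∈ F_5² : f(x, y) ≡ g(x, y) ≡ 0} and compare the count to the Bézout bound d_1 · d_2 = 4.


Common zeros: {(0, 1), (0, 2), (1, 1), (1, 3)}; count = 4; Bézout bound = 4.

deg(f) = 2, deg(g) = 2, so Bézout bound = 4.
Scan x ∈ F_5. For each x, list the y ∈ F_5 with f(x, y) ≡ 0 and those with g(x, y) ≡ 0 (mod 5); the common zeros in that column are the intersection.
  x = 0: f ≡ 0 at y ∈ {1, 2}; g ≡ 0 at y ∈ {1, 2}; common: {1, 2}.
  x = 1: f ≡ 0 at y ∈ {1, 3}; g ≡ 0 at y ∈ {1, 3}; common: {1, 3}.
  x = 2: f ≡ 0 at y ∈ ∅; g ≡ 0 at y ∈ ∅; common: ∅.
  x = 3: f ≡ 0 at y ∈ {3}; g ≡ 0 at y ∈ ∅; common: ∅.
  x = 4: f ≡ 0 at y ∈ ∅; g ≡ 0 at y ∈ {0, 2}; common: ∅.
Collecting: common zeros = {(0, 1), (0, 2), (1, 1), (1, 3)}, so the count is 4.
Comparison with the Bézout bound: 4 ≤ 4 = deg(f)·deg(g), as expected for curves with no common component (the bound is attained).


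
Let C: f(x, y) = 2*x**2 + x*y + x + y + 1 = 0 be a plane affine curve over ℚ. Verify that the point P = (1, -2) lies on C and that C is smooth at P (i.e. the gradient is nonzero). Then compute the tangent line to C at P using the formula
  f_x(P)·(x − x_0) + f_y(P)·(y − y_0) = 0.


Tangent line at P: 3*x + 2*y + 1 = 0.

Step 1: f(1, -2) = 0, so P lies on C.
Step 2: partial derivatives
  f_x(x, y) = 4*x + y + 1, f_y(x, y) = x + 1.
  f_x(P) = 3, f_y(P) = 2 (gradient nonzero, so P is smooth).
Step 3: tangent line at P: 3·(x − 1) + 2·(y − -2) = 0.
Expanding: 3*x + 2*y + 1 = 0.


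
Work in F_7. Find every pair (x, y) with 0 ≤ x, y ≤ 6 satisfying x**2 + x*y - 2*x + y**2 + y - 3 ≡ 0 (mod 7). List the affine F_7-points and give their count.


Affine F_7-points: {(2, 2), (3, 0), (3, 3), (5, 2), (5, 6), (6, 0)}; count = 6.

For each of the 49 pairs (x, y) ∈ F_7², evaluate f(x, y) mod 7. Record the zeros.
  x = 0: [0↦4, 1↦6, 2↦3, 3↦2, 4↦3, 5↦6, 6↦4]  zeros at y ∈ ∅
  x = 1: [0↦3, 1↦6, 2↦4, 3↦4, 4↦6, 5↦3, 6↦2]  zeros at y ∈ ∅
  x = 2: [0↦4, 1↦1, 2↦0, 3↦1, 4↦4, 5↦2, 6↦2]  zeros at y ∈ {2}
  x = 3: [0↦0, 1↦5, 2↦5, 3↦0, 4↦4, 5↦3, 6↦4]  zeros at y ∈ {0, 3}
  x = 4: [0↦5, 1↦4, 2↦5, 3↦1, 4↦6, 5↦6, 6↦1]  zeros at y ∈ ∅
  x = 5: [0↦5, 1↦5, 2↦0, 3↦4, 4↦3, 5↦4, 6↦0]  zeros at y ∈ {2, 6}
  x = 6: [0↦0, 1↦1, 2↦4, 3↦2, 4↦2, 5↦4, 6↦1]  zeros at y ∈ {0}
Collecting zeros: affine points = {(2, 2), (3, 0), (3, 3), (5, 2), (5, 6), (6, 0)}.
Total count |C(F_7)_aff| = 6.


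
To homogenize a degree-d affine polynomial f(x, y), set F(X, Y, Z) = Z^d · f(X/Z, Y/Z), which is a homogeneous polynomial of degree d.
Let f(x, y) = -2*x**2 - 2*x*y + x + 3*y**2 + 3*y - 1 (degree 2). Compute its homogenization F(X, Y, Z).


F(X, Y, Z) = -2*X**2 - 2*X*Y + X*Z + 3*Y**2 + 3*Y*Z - Z**2

deg(f) = 2.
Substitute x = X/Z, y = Y/Z into f, then multiply by Z^2.
  monomial -2·x^2·y^0 ↦ -2·X^2·Y^0·Z^0.
  monomial -2·x^1·y^1 ↦ -2·X^1·Y^1·Z^0.
  monomial 1·x^1·y^0 ↦ 1·X^1·Y^0·Z^1.
  monomial 3·x^0·y^2 ↦ 3·X^0·Y^2·Z^0.
  monomial 3·x^0·y^1 ↦ 3·X^0·Y^1·Z^1.
  monomial -1·x^0·y^0 ↦ -1·X^0·Y^0·Z^2.
Collecting: F(X, Y, Z) = -2*X**2 - 2*X*Y + X*Z + 3*Y**2 + 3*Y*Z - Z**2.


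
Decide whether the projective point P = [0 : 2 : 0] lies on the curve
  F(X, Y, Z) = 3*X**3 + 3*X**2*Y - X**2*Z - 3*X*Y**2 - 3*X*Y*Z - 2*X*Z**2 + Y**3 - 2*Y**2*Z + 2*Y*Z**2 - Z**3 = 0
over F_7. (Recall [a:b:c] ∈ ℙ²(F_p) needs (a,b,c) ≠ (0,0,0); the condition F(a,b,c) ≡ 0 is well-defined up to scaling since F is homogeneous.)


F(0,2,0) ≡ 1 (mod 7); P is NOT on the curve.

Evaluate F(0, 2, 0) term-by-term (mod 7).
  3*X**3 ↦ 3·0·1·1 = 0
  3*X**2*Y ↦ 3·0·2·1 = 0
  -X**2*Z ↦ -1·0·1·0 = 0
  -3*X*Y**2 ↦ -3·0·4·1 = 0
  -3*X*Y*Z ↦ -3·0·2·0 = 0
  -2*X*Z**2 ↦ -2·0·1·0 = 0
  Y**3 ↦ 1·1·8·1 = 8
  -2*Y**2*Z ↦ -2·1·4·0 = 0
  2*Y*Z**2 ↦ 2·1·2·0 = 0
  -Z**3 ↦ -1·1·1·0 = 0
Sum: F(0, 2, 0) = (0) + (0) + (0) + (0) + (0) + (0) + (8) + (0) + (0) + (0) = 8.
Reducing mod 7: 8 ≡ 1 (mod 7).
Since F(a, b, c) ≡ 1 ≠ 0 (mod 7), P does NOT lie on the curve.


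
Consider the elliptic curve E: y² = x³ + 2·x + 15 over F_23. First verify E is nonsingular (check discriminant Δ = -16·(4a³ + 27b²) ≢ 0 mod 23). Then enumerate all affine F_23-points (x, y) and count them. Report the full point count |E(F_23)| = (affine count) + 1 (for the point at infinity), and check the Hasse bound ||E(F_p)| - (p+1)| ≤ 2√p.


Affine points = {(1, 8), (1, 15), (2, 2), (2, 21), (3, 5), (3, 18), (4, 8), (4, 15), (5, 9), (5, 14), (6, 6), (6, 17), (7, 2), (7, 21), (9, 7), (9, 16), (10, 0), (14, 2), (14, 21), (15, 4), (15, 19), (16, 7), (16, 16), (18, 8), (18, 15), (19, 9), (19, 14), (21, 7), (21, 16), (22, 9), (22, 14)}; affine count = 31; |E(F_23)| = 32.

Discriminant check: Δ ∝ 4a³ + 27b² = 4·2³ + 27·15² = 4·8 + 27·225 ≡ 12 (mod 23). Nonzero ⇒ E is nonsingular.
For each x ∈ F_23, compute rhs = x³ + 2·x + 15 mod 23, then count y ∈ F_23 with y² ≡ rhs.
  x = 0: rhs = 15, matching y values: none (0 points).
  x = 1: rhs = 18, matching y values: 8, 15 (2 points).
  x = 2: rhs = 4, matching y values: 2, 21 (2 points).
  x = 3: rhs = 2, matching y values: 5, 18 (2 points).
  x = 4: rhs = 18, matching y values: 8, 15 (2 points).
  x = 5: rhs = 12, matching y values: 9, 14 (2 points).
  x = 6: rhs = 13, matching y values: 6, 17 (2 points).
  x = 7: rhs = 4, matching y values: 2, 21 (2 points).
  x = 8: rhs = 14, matching y values: none (0 points).
  x = 9: rhs = 3, matching y values: 7, 16 (2 points).
  x = 10: rhs = 0, matching y values: 0 (1 points).
  x = 11: rhs = 11, matching y values: none (0 points).
  x = 12: rhs = 19, matching y values: none (0 points).
  x = 13: rhs = 7, matching y values: none (0 points).
  x = 14: rhs = 4, matching y values: 2, 21 (2 points).
  x = 15: rhs = 16, matching y values: 4, 19 (2 points).
  x = 16: rhs = 3, matching y values: 7, 16 (2 points).
  x = 17: rhs = 17, matching y values: none (0 points).
  x = 18: rhs = 18, matching y values: 8, 15 (2 points).
  x = 19: rhs = 12, matching y values: 9, 14 (2 points).
  x = 20: rhs = 5, matching y values: none (0 points).
  x = 21: rhs = 3, matching y values: 7, 16 (2 points).
  x = 22: rhs = 12, matching y values: 9, 14 (2 points).
Total affine count: 31.
Full point count |E(F_23)| = 31 + 1 = 32.
Hasse bound: |32 − (23+1)| = |8| = 8 ≤ 2√23 ≈ 9.5917 ✓.


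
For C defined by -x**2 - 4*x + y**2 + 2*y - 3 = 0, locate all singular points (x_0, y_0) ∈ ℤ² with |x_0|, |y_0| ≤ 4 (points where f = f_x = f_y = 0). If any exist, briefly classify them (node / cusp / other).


Singular points: {(-2, -1)}; classification: node.

Compute partial derivatives:
  f_x = -2*x - 4.
  f_y = 2*y + 2.
Scan x_0 ∈ {−4, ..., 4}. For each x_0, f_y(x_0, y) is a polynomial in y; find its integer roots y ∈ {−4, ..., 4}, then test f_x and f at those candidates.
  x = -4: f_y(-4, y) = 2*y + 2; vanishes at y ∈ {-1}. (-4, -1): f_x = 4 ≠ 0.
  x = -3: f_y(-3, y) = 2*y + 2; vanishes at y ∈ {-1}. (-3, -1): f_x = 2 ≠ 0.
  x = -2: f_y(-2, y) = 2*y + 2; vanishes at y ∈ {-1}. (-2, -1): f_x = 0, f = 0 — SINGULAR.
  x = -1: f_y(-1, y) = 2*y + 2; vanishes at y ∈ {-1}. (-1, -1): f_x = -2 ≠ 0.
  x = 0: f_y(0, y) = 2*y + 2; vanishes at y ∈ {-1}. (0, -1): f_x = -4 ≠ 0.
  x = 1: f_y(1, y) = 2*y + 2; vanishes at y ∈ {-1}. (1, -1): f_x = -6 ≠ 0.
  x = 2: f_y(2, y) = 2*y + 2; vanishes at y ∈ {-1}. (2, -1): f_x = -8 ≠ 0.
  x = 3: f_y(3, y) = 2*y + 2; vanishes at y ∈ {-1}. (3, -1): f_x = -10 ≠ 0.
  x = 4: f_y(4, y) = 2*y + 2; vanishes at y ∈ {-1}. (4, -1): f_x = -12 ≠ 0.
Only singular point on the grid: (-2, -1).
Classify: substitute x = -2 + u, y = -1 + v and expand: f = -u**2 + v**2.
No constant or linear terms (consistent with a singular point). Quadratic part: -u**2 + v**2. Cubic part: 0.
The quadratic part v**2 - u**2 = (v − u)(v + u) splits into two distinct linear factors, so there are two distinct tangent lines y − -1 = ±(x − -2) — this is a node (ordinary double point).
Classification: node.


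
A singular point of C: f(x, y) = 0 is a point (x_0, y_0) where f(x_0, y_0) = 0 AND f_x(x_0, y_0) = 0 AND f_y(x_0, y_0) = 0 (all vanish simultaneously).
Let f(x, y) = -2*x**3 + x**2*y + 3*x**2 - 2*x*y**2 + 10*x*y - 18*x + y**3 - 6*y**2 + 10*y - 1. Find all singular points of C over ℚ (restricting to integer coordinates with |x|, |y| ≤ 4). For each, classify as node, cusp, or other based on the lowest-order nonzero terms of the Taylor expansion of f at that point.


Singular points: {(1, 3)}; classification: cusp.

Compute partial derivatives:
  f_x = -6*x**2 + 2*x*y + 6*x - 2*y**2 + 10*y - 18.
  f_y = x**2 - 4*x*y + 10*x + 3*y**2 - 12*y + 10.
Scan x_0 ∈ {−4, ..., 4}. For each x_0, f_y(x_0, y) is a polynomial in y; find its integer roots y ∈ {−4, ..., 4}, then test f_x and f at those candidates.
  x = -4: f_y(-4, y) = 3*y**2 + 4*y - 14; no integer root y with |y| ≤ 4.
  x = -3: f_y(-3, y) = 3*y**2 - 11; no integer root y with |y| ≤ 4.
  x = -2: f_y(-2, y) = 3*y**2 - 4*y - 6; no integer root y with |y| ≤ 4.
  x = -1: f_y(-1, y) = 3*y**2 - 8*y + 1; no integer root y with |y| ≤ 4.
  x = 0: f_y(0, y) = 3*y**2 - 12*y + 10; no integer root y with |y| ≤ 4.
  x = 1: f_y(1, y) = 3*y**2 - 16*y + 21; vanishes at y ∈ {3}. (1, 3): f_x = 0, f = 0 — SINGULAR.
  x = 2: f_y(2, y) = 3*y**2 - 20*y + 34; no integer root y with |y| ≤ 4.
  x = 3: f_y(3, y) = 3*y**2 - 24*y + 49; no integer root y with |y| ≤ 4.
  x = 4: f_y(4, y) = 3*y**2 - 28*y + 66; no integer root y with |y| ≤ 4.
Only singular point on the grid: (1, 3).
Classify: substitute x = 1 + u, y = 3 + v and expand: f = -2*u**3 + u**2*v - 2*u*v**2 + v**3 + v**2.
No constant or linear terms (consistent with a singular point). Quadratic part: v**2. Cubic part: -2*u**3 + u**2*v - 2*u*v**2 + v**3.
The quadratic part v**2 is a perfect square, so there is a single (double) tangent line v = 0, i.e. y = 3. Restricting the cubic part to that line (v = 0) leaves -2*u**3 ≠ 0, so f is not divisible by v and the branch is v² ≈ 2*u**3 to lowest order — this is a cusp.
Classification: cusp.
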